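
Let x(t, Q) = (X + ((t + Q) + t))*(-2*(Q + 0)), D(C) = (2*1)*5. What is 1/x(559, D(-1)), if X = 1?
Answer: -1/22580 ≈ -4.4287e-5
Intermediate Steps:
D(C) = 10 (D(C) = 2*5 = 10)
x(t, Q) = -2*Q*(1 + Q + 2*t) (x(t, Q) = (1 + ((t + Q) + t))*(-2*(Q + 0)) = (1 + ((Q + t) + t))*(-2*Q) = (1 + (Q + 2*t))*(-2*Q) = (1 + Q + 2*t)*(-2*Q) = -2*Q*(1 + Q + 2*t))
1/x(559, D(-1)) = 1/(-2*10*(1 + 10 + 2*559)) = 1/(-2*10*(1 + 10 + 1118)) = 1/(-2*10*1129) = 1/(-22580) = -1/22580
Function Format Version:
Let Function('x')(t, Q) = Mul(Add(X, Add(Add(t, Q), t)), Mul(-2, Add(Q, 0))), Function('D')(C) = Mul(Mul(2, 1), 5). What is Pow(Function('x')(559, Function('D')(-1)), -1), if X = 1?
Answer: Rational(-1, 22580) ≈ -4.4287e-5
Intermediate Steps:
Function('D')(C) = 10 (Function('D')(C) = Mul(2, 5) = 10)
Function('x')(t, Q) = Mul(-2, Q, Add(1, Q, Mul(2, t))) (Function('x')(t, Q) = Mul(Add(1, Add(Add(t, Q), t)), Mul(-2, Add(Q, 0))) = Mul(Add(1, Add(Add(Q, t), t)), Mul(-2, Q)) = Mul(Add(1, Add(Q, Mul(2, t))), Mul(-2, Q)) = Mul(Add(1, Q, Mul(2, t)), Mul(-2, Q)) = Mul(-2, Q, Add(1, Q, Mul(2, t))))
Pow(Function('x')(559, Function('D')(-1)), -1) = Pow(Mul(-2, 10, Add(1, 10, Mul(2, 559))), -1) = Pow(Mul(-2, 10, Add(1, 10, 1118)), -1) = Pow(Mul(-2, 10, 1129), -1) = Pow(-22580, -1) = Rational(-1, 22580)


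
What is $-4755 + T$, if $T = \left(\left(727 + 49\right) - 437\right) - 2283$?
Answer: $-6699$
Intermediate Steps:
$T = -1944$ ($T = \left(776 - 437\right) - 2283 = 339 - 2283 = -1944$)
$-4755 + T = -4755 - 1944 = -6699$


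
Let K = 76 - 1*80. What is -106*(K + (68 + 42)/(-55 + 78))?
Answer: -1908/23 ≈ -82.957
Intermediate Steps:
K = -4 (K = 76 - 80 = -4)
-106*(K + (68 + 42)/(-55 + 78)) = -106*(-4 + (68 + 42)/(-55 + 78)) = -106*(-4 + 110/23) = -106*18/23 = -1908/23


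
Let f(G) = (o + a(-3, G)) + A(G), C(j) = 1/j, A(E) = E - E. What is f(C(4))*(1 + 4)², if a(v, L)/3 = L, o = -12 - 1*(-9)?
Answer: -225/4 ≈ -56.250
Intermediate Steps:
o = -3 (o = -12 + 9 = -3)
A(E) = 0
a(v, L) = 3*L
f(G) = -3 + 3*G (f(G) = (-3 + 3*G) + 0 = -3 + 3*G)
f(C(4))*(1 + 4)² = (-3 + 3/4)*(1 + 4)² = (-3 + 3*(¼))*5² = (-3 + ¾)*25 = -9/4*25 = -225/4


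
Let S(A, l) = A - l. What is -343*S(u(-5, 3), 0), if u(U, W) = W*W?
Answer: -3087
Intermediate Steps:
u(U, W) = W²
-343*S(u(-5, 3), 0) = -343*(3² - 1*0) = -343*(9 + 0) = -343*9 = -3087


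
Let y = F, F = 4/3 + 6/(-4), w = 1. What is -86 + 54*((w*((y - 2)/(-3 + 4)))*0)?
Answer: -86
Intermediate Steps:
F = -⅙ (F = 4*(⅓) + 6*(-¼) = 4/3 - 3/2 = -⅙ ≈ -0.16667)
y = -⅙ ≈ -0.16667
-86 + 54*((w*((y - 2)/(-3 + 4)))*0) = -86 + 54*((1*((-⅙ - 2)/(-3 + 4)))*0) = -86 + 54*((1*(-13/6/1))*0) = -86 + 54*((1*(-13/6*1))*0) = -86 + 54*((1*(-13/6))*0) = -86 + 54*(-13/6*0) = -86 + 54*0 = -86 + 0 = -86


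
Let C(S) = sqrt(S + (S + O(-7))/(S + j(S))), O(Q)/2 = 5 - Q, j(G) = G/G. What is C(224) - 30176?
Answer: -30176 + 2*sqrt(12662)/15 ≈ -30161.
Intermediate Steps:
j(G) = 1
O(Q) = 10 - 2*Q (O(Q) = 2*(5 - Q) = 10 - 2*Q)
C(S) = sqrt(S + (24 + S)/(1 + S)) (C(S) = sqrt(S + (S + (10 - 2*(-7)))/(S + 1)) = sqrt(S + (S + (10 + 14))/(1 + S)) = sqrt(S + (S + 24)/(1 + S)) = sqrt(S + (24 + S)/(1 + S)))
C(224) - 30176 = sqrt((24 + 224 + 224*(1 + 224))/(1 + 224)) - 30176 = sqrt((24 + 224 + 224*225)/225) - 30176 = sqrt((24 + 224 + 50400)/225) - 30176 = sqrt((1/225)*50648) - 30176 = sqrt(50648/225) - 30176 = 2*sqrt(12662)/15 - 30176 = -30176 + 2*sqrt(12662)/15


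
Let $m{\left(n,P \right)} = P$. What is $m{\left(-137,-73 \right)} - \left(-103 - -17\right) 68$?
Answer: $5775$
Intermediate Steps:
$m{\left(-137,-73 \right)} - \left(-103 - -17\right) 68 = -73 - \left(-103 - -17\right) 68 = -73 - \left(-103 + 17\right) 68 = -73 - \left(-86\right) 68 = -73 - -5848 = -73 + 5848 = 5775$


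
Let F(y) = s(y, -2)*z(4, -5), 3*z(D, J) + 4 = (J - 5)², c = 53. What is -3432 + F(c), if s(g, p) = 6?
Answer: -3240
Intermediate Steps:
z(D, J) = -4/3 + (-5 + J)²/3 (z(D, J) = -4/3 + (J - 5)²/3 = -4/3 + (-5 + J)²/3)
F(y) = 192 (F(y) = 6*(-4/3 + (-5 - 5)²/3) = 6*(-4/3 + (⅓)*(-10)²) = 6*(-4/3 + (⅓)*100) = 6*(-4/3 + 100/3) = 6*32 = 192)
-3432 + F(c) = -3432 + 192 = -3240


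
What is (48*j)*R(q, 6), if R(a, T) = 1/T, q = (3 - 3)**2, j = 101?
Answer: 808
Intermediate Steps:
q = 0 (q = 0**2 = 0)
(48*j)*R(q, 6) = (48*101)/6 = 4848*(1/6) = 808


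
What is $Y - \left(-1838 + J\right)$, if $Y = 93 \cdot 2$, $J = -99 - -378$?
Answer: $1745$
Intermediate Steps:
$J = 279$ ($J = -99 + 378 = 279$)
$Y = 186$
$Y - \left(-1838 + J\right) = 186 + \left(1838 - 279\right) = 186 + 1559 = 1745$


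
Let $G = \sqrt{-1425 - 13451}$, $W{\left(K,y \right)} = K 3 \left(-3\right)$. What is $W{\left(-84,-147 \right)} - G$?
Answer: $756 - 2 i \sqrt{3719} \approx 756.0 - 121.97 i$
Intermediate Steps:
$W{\left(K,y \right)} = - 9 K$ ($W{\left(K,y \right)} = 3 K \left(-3\right) = - 9 K$)
$G = 2 i \sqrt{3719}$ ($G = \sqrt{-14876} = 2 i \sqrt{3719} \approx 121.97 i$)
$W{\left(-84,-147 \right)} - G = \left(-9\right) \left(-84\right) - 2 i \sqrt{3719} = 756 - 2 i \sqrt{3719}$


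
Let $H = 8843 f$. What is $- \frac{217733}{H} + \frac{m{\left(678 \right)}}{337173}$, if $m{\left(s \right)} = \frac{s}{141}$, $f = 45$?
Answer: $- \frac{1150117813571}{2102042691495} \approx -0.54714$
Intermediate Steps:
$m{\left(s \right)} = \frac{s}{141}$ ($m{\left(s \right)} = s \frac{1}{141} = \frac{s}{141}$)
$H = 397935$ ($H = 8843 \cdot 45 = 397935$)
$- \frac{217733}{H} + \frac{m{\left(678 \right)}}{337173} = - \frac{217733}{397935} + \frac{\frac{1}{141} \cdot 678}{337173} = \left(-217733\right) \frac{1}{397935} + \frac{226}{47} \cdot \frac{1}{337173} = - \frac{217733}{397935} + \frac{226}{15847131} = - \frac{1150117813571}{2102042691495}$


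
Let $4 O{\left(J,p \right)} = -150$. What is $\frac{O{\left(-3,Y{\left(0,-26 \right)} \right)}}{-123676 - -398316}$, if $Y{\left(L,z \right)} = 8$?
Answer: $- \frac{15}{109856} \approx -0.00013654$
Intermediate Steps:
$O{\left(J,p \right)} = - \frac{75}{2}$ ($O{\left(J,p \right)} = \frac{1}{4} \left(-150\right) = - \frac{75}{2}$)
$\frac{O{\left(-3,Y{\left(0,-26 \right)} \right)}}{-123676 - -398316} = - \frac{75}{2 \left(-123676 - -398316\right)} = - \frac{75}{2 \left(-123676 + 398316\right)} = - \frac{75}{2 \cdot 274640} = \left(- \frac{75}{2}\right) \frac{1}{274640} = - \frac{15}{109856}$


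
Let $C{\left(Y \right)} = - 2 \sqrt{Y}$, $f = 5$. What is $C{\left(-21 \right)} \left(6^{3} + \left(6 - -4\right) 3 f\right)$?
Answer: $- 732 i \sqrt{21} \approx - 3354.4 i$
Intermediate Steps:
$C{\left(-21 \right)} \left(6^{3} + \left(6 - -4\right) 3 f\right) = - 2 \sqrt{-21} \left(6^{3} + \left(6 - -4\right) 3 \cdot 5\right) = - 2 i \sqrt{21} \left(216 + \left(6 + 4\right) 3 \cdot 5\right) = - 2 i \sqrt{21} \left(216 + 10 \cdot 3 \cdot 5\right) = - 2 i \sqrt{21} \left(216 + 30 \cdot 5\right) = - 2 i \sqrt{21} \left(216 + 150\right) = - 2 i \sqrt{21} \cdot 366 = - 732 i \sqrt{21}$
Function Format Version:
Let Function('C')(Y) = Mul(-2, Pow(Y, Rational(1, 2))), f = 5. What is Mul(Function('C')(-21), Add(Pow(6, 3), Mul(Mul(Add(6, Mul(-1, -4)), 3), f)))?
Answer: Mul(-732, I, Pow(21, Rational(1, 2))) ≈ Mul(-3354.4, I)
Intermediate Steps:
Mul(Function('C')(-21), Add(Pow(6, 3), Mul(Mul(Add(6, Mul(-1, -4)), 3), f))) = Mul(Mul(-2, Pow(-21, Rational(1, 2))), Add(Pow(6, 3), Mul(Mul(Add(6, Mul(-1, -4)), 3), 5))) = Mul(Mul(-2, Mul(I, Pow(21, Rational(1, 2)))), Add(216, Mul(Mul(Add(6, 4), 3), 5))) = Mul(Mul(-2, I, Pow(21, Rational(1, 2))), Add(216, Mul(Mul(10, 3), 5))) = Mul(Mul(-2, I, Pow(21, Rational(1, 2))), Add(216, Mul(30, 5))) = Mul(Mul(-2, I, Pow(21, Rational(1, 2))), Add(216, 150)) = Mul(Mul(-2, I, Pow(21, Rational(1, 2))), 366) = Mul(-732, I, Pow(21, Rational(1, 2)))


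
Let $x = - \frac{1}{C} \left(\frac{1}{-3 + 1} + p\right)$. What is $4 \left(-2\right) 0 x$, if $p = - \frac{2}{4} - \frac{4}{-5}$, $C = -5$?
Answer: $0$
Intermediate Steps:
$p = \frac{3}{10}$ ($p = \left(-2\right) \frac{1}{4} - - \frac{4}{5} = - \frac{1}{2} + \frac{4}{5} = \frac{3}{10} \approx 0.3$)
$x = - \frac{1}{25}$ ($x = - \frac{1}{-5} \left(\frac{1}{-3 + 1} + \frac{3}{10}\right) = \left(-1\right) \left(- \frac{1}{5}\right) \left(\frac{1}{-2} + \frac{3}{10}\right) = \frac{- \frac{1}{2} + \frac{3}{10}}{5} = \frac{1}{5} \left(- \frac{1}{5}\right) = - \frac{1}{25} \approx -0.04$)
$4 \left(-2\right) 0 x = 4 \left(-2\right) 0 \left(- \frac{1}{25}\right) = \left(-8\right) 0 \left(- \frac{1}{25}\right) = 0 \left(- \frac{1}{25}\right) = 0$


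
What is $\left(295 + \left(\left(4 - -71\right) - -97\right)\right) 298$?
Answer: $139166$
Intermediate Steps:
$\left(295 + \left(\left(4 - -71\right) - -97\right)\right) 298 = \left(295 + \left(\left(4 + 71\right) + 97\right)\right) 298 = \left(295 + \left(75 + 97\right)\right) 298 = \left(295 + 172\right) 298 = 467 \cdot 298 = 139166$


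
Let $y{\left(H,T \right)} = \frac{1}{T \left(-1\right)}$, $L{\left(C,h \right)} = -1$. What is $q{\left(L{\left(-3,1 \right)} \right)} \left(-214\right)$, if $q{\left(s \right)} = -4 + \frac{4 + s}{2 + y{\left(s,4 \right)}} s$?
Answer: $\frac{8560}{7} \approx 1222.9$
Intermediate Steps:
$y{\left(H,T \right)} = - \frac{1}{T}$ ($y{\left(H,T \right)} = \frac{1}{\left(-1\right) T} = - \frac{1}{T}$)
$q{\left(s \right)} = -4 + s \left(\frac{16}{7} + \frac{4 s}{7}\right)$ ($q{\left(s \right)} = -4 + \frac{4 + s}{2 - \frac{1}{4}} s = -4 + \frac{4 + s}{\frac{7}{4}} s = -4 + \left(4 + s\right) \frac{4}{7} s = -4 + \left(\frac{16}{7} + \frac{4 s}{7}\right) s = -4 + s \left(\frac{16}{7} + \frac{4 s}{7}\right)$)
$q{\left(L{\left(-3,1 \right)} \right)} \left(-214\right) = \left(-4 + \frac{4 \left(-1\right)^{2}}{7} + \frac{16}{7} \left(-1\right)\right) \left(-214\right) = \left(-4 + \frac{4}{7} \cdot 1 - \frac{16}{7}\right) \left(-214\right) = \left(-4 + \frac{4}{7} - \frac{16}{7}\right) \left(-214\right) = \left(- \frac{40}{7}\right) \left(-214\right) = \frac{8560}{7}$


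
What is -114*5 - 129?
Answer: -699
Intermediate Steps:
-114*5 - 129 = -570 - 129 = -699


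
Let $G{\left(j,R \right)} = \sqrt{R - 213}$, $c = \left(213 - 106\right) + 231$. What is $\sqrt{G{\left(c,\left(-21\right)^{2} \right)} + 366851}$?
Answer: $\sqrt{366851 + 2 \sqrt{57}} \approx 605.69$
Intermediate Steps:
$c = 338$ ($c = 107 + 231 = 338$)
$G{\left(j,R \right)} = \sqrt{-213 + R}$
$\sqrt{G{\left(c,\left(-21\right)^{2} \right)} + 366851} = \sqrt{\sqrt{-213 + \left(-21\right)^{2}} + 366851} = \sqrt{\sqrt{-213 + 441} + 366851} = \sqrt{\sqrt{228} + 366851} = \sqrt{2 \sqrt{57} + 366851} = \sqrt{366851 + 2 \sqrt{57}}$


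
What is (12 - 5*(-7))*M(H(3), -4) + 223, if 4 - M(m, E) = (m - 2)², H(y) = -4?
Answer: -1281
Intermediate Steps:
M(m, E) = 4 - (-2 + m)² (M(m, E) = 4 - (m - 2)² = 4 - (-2 + m)²)
(12 - 5*(-7))*M(H(3), -4) + 223 = (12 - 5*(-7))*(-4*(4 - 1*(-4))) + 223 = (12 + 35)*(-4*(4 + 4)) + 223 = 47*(-4*8) + 223 = 47*(-32) + 223 = -1504 + 223 = -1281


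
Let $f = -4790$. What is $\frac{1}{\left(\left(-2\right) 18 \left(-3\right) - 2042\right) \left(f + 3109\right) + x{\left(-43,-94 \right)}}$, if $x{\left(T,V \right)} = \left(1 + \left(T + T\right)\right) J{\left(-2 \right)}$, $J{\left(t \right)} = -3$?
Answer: $\frac{1}{3251309} \approx 3.0757 \cdot 10^{-7}$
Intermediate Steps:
$x{\left(T,V \right)} = -3 - 6 T$ ($x{\left(T,V \right)} = \left(1 + \left(T + T\right)\right) \left(-3\right) = \left(1 + 2 T\right) \left(-3\right) = -3 - 6 T$)
$\frac{1}{\left(\left(-2\right) 18 \left(-3\right) - 2042\right) \left(f + 3109\right) + x{\left(-43,-94 \right)}} = \frac{1}{\left(\left(-2\right) 18 \left(-3\right) - 2042\right) \left(-4790 + 3109\right) - -255} = \frac{1}{\left(\left(-36\right) \left(-3\right) - 2042\right) \left(-1681\right) + \left(-3 + 258\right)} = \frac{1}{\left(108 - 2042\right) \left(-1681\right) + 255} = \frac{1}{\left(-1934\right) \left(-1681\right) + 255} = \frac{1}{3251054 + 255} = \frac{1}{3251309}$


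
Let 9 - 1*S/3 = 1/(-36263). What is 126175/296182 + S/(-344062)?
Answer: 786980095814311/1847689986835846 ≈ 0.42593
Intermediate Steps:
S = 979104/36263 (S = 27 - 3/(-36263) = 27 - 3*(-1/36263) = 27 + 3/36263 = 979104/36263 ≈ 27.000)
126175/296182 + S/(-344062) = 126175/296182 + (979104/36263)/(-344062) = 126175*(1/296182) + (979104/36263)*(-1/344062) = 126175/296182 - 489552/6238360153 = 786980095814311/1847689986835846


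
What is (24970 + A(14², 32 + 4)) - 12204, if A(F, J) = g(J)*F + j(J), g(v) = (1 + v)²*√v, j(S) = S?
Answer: 1622746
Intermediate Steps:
g(v) = √v*(1 + v)²
A(F, J) = J + F*√J*(1 + J)² (A(F, J) = (√J*(1 + J)²)*F + J = F*√J*(1 + J)² + J = J + F*√J*(1 + J)²)
(24970 + A(14², 32 + 4)) - 12204 = (24970 + ((32 + 4) + 14²*√(32 + 4)*(1 + (32 + 4))²)) - 12204 = (24970 + (36 + 196*√36*(1 + 36)²)) - 12204 = (24970 + (36 + 196*6*37²)) - 12204 = (24970 + (36 + 196*6*1369)) - 12204 = (24970 + (36 + 1609944)) - 12204 = (24970 + 1609980) - 12204 = 1634950 - 12204 = 1622746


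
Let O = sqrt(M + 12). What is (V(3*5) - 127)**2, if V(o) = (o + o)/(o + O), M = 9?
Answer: 9001787/578 + 21215*sqrt(21)/578 ≈ 15742.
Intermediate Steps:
O = sqrt(21) (O = sqrt(9 + 12) = sqrt(21) ≈ 4.5826)
V(o) = 2*o/(o + sqrt(21)) (V(o) = (o + o)/(o + sqrt(21)) = (2*o)/(o + sqrt(21)) = 2*o/(o + sqrt(21)))
(V(3*5) - 127)**2 = (2*(3*5)/(3*5 + sqrt(21)) - 127)**2 = (2*15/(15 + sqrt(21)) - 127)**2 = (30/(15 + sqrt(21)) - 127)**2 = (-127 + 30/(15 + sqrt(21)))**2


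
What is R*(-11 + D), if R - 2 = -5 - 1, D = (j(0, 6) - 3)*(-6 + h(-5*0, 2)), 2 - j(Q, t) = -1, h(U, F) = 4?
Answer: 44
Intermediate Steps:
j(Q, t) = 3 (j(Q, t) = 2 - 1*(-1) = 2 + 1 = 3)
D = 0 (D = (3 - 3)*(-6 + 4) = 0*(-2) = 0)
R = -4 (R = 2 + (-5 - 1) = 2 - 6 = -4)
R*(-11 + D) = -4*(-11 + 0) = -4*(-11) = 44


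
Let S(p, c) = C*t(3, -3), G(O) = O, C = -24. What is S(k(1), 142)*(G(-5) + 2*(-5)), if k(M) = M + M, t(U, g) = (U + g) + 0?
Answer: 0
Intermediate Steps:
t(U, g) = U + g
k(M) = 2*M
S(p, c) = 0 (S(p, c) = -24*(3 - 3) = -24*0 = 0)
S(k(1), 142)*(G(-5) + 2*(-5)) = 0*(-5 + 2*(-5)) = 0*(-5 - 10) = 0*(-15) = 0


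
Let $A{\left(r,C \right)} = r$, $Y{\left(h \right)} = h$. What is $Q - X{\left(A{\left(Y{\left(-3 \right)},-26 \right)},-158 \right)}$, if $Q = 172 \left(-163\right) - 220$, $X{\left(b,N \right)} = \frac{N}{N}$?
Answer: $-28257$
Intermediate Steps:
$X{\left(b,N \right)} = 1$
$Q = -28256$ ($Q = -28036 - 220 = -28256$)
$Q - X{\left(A{\left(Y{\left(-3 \right)},-26 \right)},-158 \right)} = -28256 - 1 = -28257$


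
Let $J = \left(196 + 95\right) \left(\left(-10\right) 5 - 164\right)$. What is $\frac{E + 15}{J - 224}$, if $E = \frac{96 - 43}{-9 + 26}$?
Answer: $- \frac{154}{531233} \approx -0.00028989$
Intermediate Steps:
$E = \frac{53}{17} \approx 3.1176$
$J = -62274$ ($J = 291 \left(-50 - 164\right) = 291 \left(-214\right) = -62274$)
$\frac{E + 15}{J - 224} = \frac{\frac{53}{17} + 15}{-62274 - 224} = \frac{308}{17 \left(-62498\right)} = \frac{308}{17} \left(- \frac{1}{62498}\right) = - \frac{154}{531233}$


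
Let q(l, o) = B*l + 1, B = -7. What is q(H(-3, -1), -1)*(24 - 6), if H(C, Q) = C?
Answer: 396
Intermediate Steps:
q(l, o) = 1 - 7*l (q(l, o) = -7*l + 1 = 1 - 7*l)
q(H(-3, -1), -1)*(24 - 6) = (1 - 7*(-3))*(24 - 6) = (1 + 21)*18 = 22*18 = 396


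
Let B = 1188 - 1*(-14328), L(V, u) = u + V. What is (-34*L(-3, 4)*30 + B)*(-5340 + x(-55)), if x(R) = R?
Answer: -78205920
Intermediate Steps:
L(V, u) = V + u
B = 15516 (B = 1188 + 14328 = 15516)
(-34*L(-3, 4)*30 + B)*(-5340 + x(-55)) = (-34*(-3 + 4)*30 + 15516)*(-5340 - 55) = (-34*1*30 + 15516)*(-5395) = (-34*30 + 15516)*(-5395) = (-1020 + 15516)*(-5395) = 14496*(-5395) = -78205920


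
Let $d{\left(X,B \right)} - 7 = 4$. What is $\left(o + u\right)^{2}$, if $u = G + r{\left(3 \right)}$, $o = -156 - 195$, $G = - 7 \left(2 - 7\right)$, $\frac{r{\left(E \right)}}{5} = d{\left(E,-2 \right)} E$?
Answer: $22801$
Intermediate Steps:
$d{\left(X,B \right)} = 11$ ($d{\left(X,B \right)} = 7 + 4 = 11$)
$r{\left(E \right)} = 55 E$ ($r{\left(E \right)} = 5 \cdot 11 E = 55 E$)
$G = 35$ ($G = \left(-7\right) \left(-5\right) = 35$)
$o = -351$ ($o = -156 - 195 = -351$)
$u = 200$ ($u = 35 + 55 \cdot 3 = 35 + 165 = 200$)
$\left(o + u\right)^{2} = \left(-351 + 200\right)^{2} = \left(-151\right)^{2} = 22801$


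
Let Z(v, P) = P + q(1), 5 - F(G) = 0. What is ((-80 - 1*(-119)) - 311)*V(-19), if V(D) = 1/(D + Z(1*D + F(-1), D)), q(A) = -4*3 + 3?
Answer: 272/47 ≈ 5.7872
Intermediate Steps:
F(G) = 5 (F(G) = 5 - 1*0 = 5 + 0 = 5)
q(A) = -9 (q(A) = -12 + 3 = -9)
Z(v, P) = -9 + P (Z(v, P) = P - 9 = -9 + P)
V(D) = 1/(-9 + 2*D) (V(D) = 1/(D + (-9 + D)) = 1/(-9 + 2*D))
((-80 - 1*(-119)) - 311)*V(-19) = ((-80 - 1*(-119)) - 311)/(-9 + 2*(-19)) = ((-80 + 119) - 311)/(-9 - 38) = (39 - 311)/(-47) = -272*(-1/47) = 272/47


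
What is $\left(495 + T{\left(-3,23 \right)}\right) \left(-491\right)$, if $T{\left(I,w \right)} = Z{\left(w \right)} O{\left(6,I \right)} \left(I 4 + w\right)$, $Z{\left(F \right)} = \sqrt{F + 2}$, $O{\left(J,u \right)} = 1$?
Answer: $-270050$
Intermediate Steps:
$Z{\left(F \right)} = \sqrt{2 + F}$
$T{\left(I,w \right)} = \sqrt{2 + w} \left(w + 4 I\right)$ ($T{\left(I,w \right)} = \sqrt{2 + w} 1 \left(I 4 + w\right) = \sqrt{2 + w} \left(4 I + w\right) = \sqrt{2 + w} \left(w + 4 I\right)$)
$\left(495 + T{\left(-3,23 \right)}\right) \left(-491\right) = \left(495 + \sqrt{2 + 23} \left(23 + 4 \left(-3\right)\right)\right) \left(-491\right) = \left(495 + \sqrt{25} \left(23 - 12\right)\right) \left(-491\right) = \left(495 + 5 \cdot 11\right) \left(-491\right) = \left(495 + 55\right) \left(-491\right) = 550 \left(-491\right) = -270050$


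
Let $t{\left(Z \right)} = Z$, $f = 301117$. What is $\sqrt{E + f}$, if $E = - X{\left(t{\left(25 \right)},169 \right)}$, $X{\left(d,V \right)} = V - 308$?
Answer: $2 \sqrt{75314} \approx 548.87$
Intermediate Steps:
$X{\left(d,V \right)} = -308 + V$
$E = 139$ ($E = - (-308 + 169) = \left(-1\right) \left(-139\right) = 139$)
$\sqrt{E + f} = \sqrt{139 + 301117} = \sqrt{301256} = 2 \sqrt{75314}$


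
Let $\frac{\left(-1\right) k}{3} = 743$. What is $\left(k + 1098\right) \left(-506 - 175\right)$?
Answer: $770211$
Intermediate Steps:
$k = -2229$ ($k = \left(-3\right) 743 = -2229$)
$\left(k + 1098\right) \left(-506 - 175\right) = \left(-2229 + 1098\right) \left(-506 - 175\right) = - 1131 \left(-506 - 175\right) = \left(-1131\right) \left(-681\right) = 770211$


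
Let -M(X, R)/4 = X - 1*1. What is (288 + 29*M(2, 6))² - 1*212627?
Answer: -183043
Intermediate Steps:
M(X, R) = 4 - 4*X (M(X, R) = -4*(X - 1*1) = -4*(X - 1) = -4*(-1 + X) = 4 - 4*X)
(288 + 29*M(2, 6))² - 1*212627 = (288 + 29*(4 - 4*2))² - 1*212627 = (288 + 29*(4 - 8))² - 212627 = (288 + 29*(-4))² - 212627 = (288 - 116)² - 212627 = 172² - 212627 = 29584 - 212627 = -183043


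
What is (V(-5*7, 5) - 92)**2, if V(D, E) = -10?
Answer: 10404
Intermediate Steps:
(V(-5*7, 5) - 92)**2 = (-10 - 92)**2 = (-102)**2 = 10404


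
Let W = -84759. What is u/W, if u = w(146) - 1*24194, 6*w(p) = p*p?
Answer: 61924/254277 ≈ 0.24353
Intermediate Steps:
w(p) = p²/6 (w(p) = (p*p)/6 = p²/6)
u = -61924/3 (u = (⅙)*146² - 1*24194 = (⅙)*21316 - 24194 = 10658/3 - 24194 = -61924/3 ≈ -20641.)
u/W = -61924/3/(-84759) = -61924/3*(-1/84759) = 61924/254277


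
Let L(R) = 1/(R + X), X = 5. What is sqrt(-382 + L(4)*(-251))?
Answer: I*sqrt(3689)/3 ≈ 20.246*I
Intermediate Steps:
L(R) = 1/(5 + R) (L(R) = 1/(R + 5) = 1/(5 + R))
sqrt(-382 + L(4)*(-251)) = sqrt(-382 - 251/(5 + 4)) = sqrt(-382 - 251/9) = sqrt(-3689/9) = I*sqrt(3689)/3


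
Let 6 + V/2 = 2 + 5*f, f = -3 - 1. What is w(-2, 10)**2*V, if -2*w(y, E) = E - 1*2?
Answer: -768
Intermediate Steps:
w(y, E) = 1 - E/2 (w(y, E) = -(E - 1*2)/2 = -(E - 2)/2 = -(-2 + E)/2 = 1 - E/2)
f = -4
V = -48 (V = -12 + 2*(2 + 5*(-4)) = -12 + 2*(2 - 20) = -12 + 2*(-18) = -12 - 36 = -48)
w(-2, 10)**2*V = (1 - 1/2*10)**2*(-48) = (1 - 5)**2*(-48) = (-4)**2*(-48) = 16*(-48) = -768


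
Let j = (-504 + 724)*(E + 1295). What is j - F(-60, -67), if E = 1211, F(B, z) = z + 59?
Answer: 551328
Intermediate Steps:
F(B, z) = 59 + z
j = 551320 (j = (-504 + 724)*(1211 + 1295) = 220*2506 = 551320)
j - F(-60, -67) = 551320 - (59 - 67) = 551320 - 1*(-8) = 551320 + 8 = 551328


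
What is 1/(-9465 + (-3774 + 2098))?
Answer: -1/11141 ≈ -8.9759e-5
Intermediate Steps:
1/(-9465 + (-3774 + 2098)) = 1/(-9465 - 1676) = 1/(-11141) = -1/11141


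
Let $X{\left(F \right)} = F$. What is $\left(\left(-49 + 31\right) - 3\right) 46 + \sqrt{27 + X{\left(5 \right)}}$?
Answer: $-966 + 4 \sqrt{2} \approx -960.34$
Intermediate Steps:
$\left(\left(-49 + 31\right) - 3\right) 46 + \sqrt{27 + X{\left(5 \right)}} = \left(\left(-49 + 31\right) - 3\right) 46 + \sqrt{27 + 5} = \left(-18 - 3\right) 46 + \sqrt{32} = \left(-21\right) 46 + 4 \sqrt{2} = -966 + 4 \sqrt{2}$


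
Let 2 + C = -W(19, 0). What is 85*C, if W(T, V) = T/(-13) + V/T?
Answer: -595/13 ≈ -45.769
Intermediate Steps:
W(T, V) = -T/13 + V/T (W(T, V) = T*(-1/13) + V/T = -T/13 + V/T)
C = -7/13 (C = -2 - (-1/13*19 + 0/19) = -2 - (-19/13 + 0*(1/19)) = -2 - (-19/13 + 0) = -2 - 1*(-19/13) = -2 + 19/13 = -7/13 ≈ -0.53846)
85*C = 85*(-7/13) = -595/13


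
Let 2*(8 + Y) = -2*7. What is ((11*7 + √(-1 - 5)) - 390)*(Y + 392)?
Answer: -118001 + 377*I*√6 ≈ -1.18e+5 + 923.46*I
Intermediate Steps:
Y = -15 (Y = -8 + (-2*7)/2 = -8 + (½)*(-14) = -8 - 7 = -15)
((11*7 + √(-1 - 5)) - 390)*(Y + 392) = ((11*7 + √(-1 - 5)) - 390)*(-15 + 392) = ((77 + √(-6)) - 390)*377 = ((77 + I*√6) - 390)*377 = (-313 + I*√6)*377 = -118001 + 377*I*√6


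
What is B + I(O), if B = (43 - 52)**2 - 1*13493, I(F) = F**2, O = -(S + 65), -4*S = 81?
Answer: -182551/16 ≈ -11409.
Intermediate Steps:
S = -81/4 (S = -1/4*81 = -81/4 ≈ -20.250)
O = -179/4 (O = -(-81/4 + 65) = -1*179/4 = -179/4 ≈ -44.750)
B = -13412 (B = (-9)**2 - 13493 = 81 - 13493 = -13412)
B + I(O) = -13412 + (-179/4)**2 = -13412 + 32041/16 = -182551/16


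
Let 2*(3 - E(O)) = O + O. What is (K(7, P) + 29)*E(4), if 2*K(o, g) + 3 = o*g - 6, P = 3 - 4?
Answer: -21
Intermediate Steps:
E(O) = 3 - O (E(O) = 3 - (O + O)/2 = 3 - O)
P = -1
K(o, g) = -9/2 + g*o/2 (K(o, g) = -3/2 + (o*g - 6)/2 = -3/2 + (g*o - 6)/2 = -3/2 + (-6 + g*o)/2 = -3/2 + (-3 + g*o/2) = -9/2 + g*o/2)
(K(7, P) + 29)*E(4) = ((-9/2 + (1/2)*(-1)*7) + 29)*(3 - 1*4) = ((-9/2 - 7/2) + 29)*(3 - 4) = (-8 + 29)*(-1) = 21*(-1) = -21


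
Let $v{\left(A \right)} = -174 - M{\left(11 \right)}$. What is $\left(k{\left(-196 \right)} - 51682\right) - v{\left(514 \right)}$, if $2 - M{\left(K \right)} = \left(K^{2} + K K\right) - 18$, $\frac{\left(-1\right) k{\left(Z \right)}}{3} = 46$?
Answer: $-51868$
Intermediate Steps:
$k{\left(Z \right)} = -138$ ($k{\left(Z \right)} = \left(-3\right) 46 = -138$)
$M{\left(K \right)} = 20 - 2 K^{2}$ ($M{\left(K \right)} = 2 - \left(\left(K^{2} + K K\right) - 18\right) = 2 - \left(\left(K^{2} + K^{2}\right) - 18\right) = 2 - \left(2 K^{2} - 18\right) = 2 - \left(-18 + 2 K^{2}\right) = 20 - 2 K^{2}$)
$v{\left(A \right)} = 48$ ($v{\left(A \right)} = -174 - \left(20 - 2 \cdot 11^{2}\right) = -174 - \left(20 - 242\right) = -174 - -222 = -174 + 222 = 48$)
$\left(k{\left(-196 \right)} - 51682\right) - v{\left(514 \right)} = \left(-138 - 51682\right) - 48 = -51820 - 48 = -51868$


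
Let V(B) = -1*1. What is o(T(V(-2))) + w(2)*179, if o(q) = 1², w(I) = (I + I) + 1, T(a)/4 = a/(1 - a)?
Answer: 896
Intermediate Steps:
V(B) = -1
T(a) = 4*a/(1 - a) (T(a) = 4*(a/(1 - a)) = 4*a/(1 - a))
w(I) = 1 + 2*I (w(I) = 2*I + 1 = 1 + 2*I)
o(q) = 1
o(T(V(-2))) + w(2)*179 = 1 + (1 + 2*2)*179 = 1 + (1 + 4)*179 = 1 + 5*179 = 1 + 895 = 896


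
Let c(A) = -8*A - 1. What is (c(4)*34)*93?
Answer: -104346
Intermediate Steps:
c(A) = -1 - 8*A
(c(4)*34)*93 = ((-1 - 8*4)*34)*93 = ((-1 - 32)*34)*93 = -33*34*93 = -1122*93 = -104346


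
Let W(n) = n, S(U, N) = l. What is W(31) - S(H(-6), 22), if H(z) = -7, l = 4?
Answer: 27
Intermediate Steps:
S(U, N) = 4
W(31) - S(H(-6), 22) = 31 - 1*4 = 31 - 4 = 27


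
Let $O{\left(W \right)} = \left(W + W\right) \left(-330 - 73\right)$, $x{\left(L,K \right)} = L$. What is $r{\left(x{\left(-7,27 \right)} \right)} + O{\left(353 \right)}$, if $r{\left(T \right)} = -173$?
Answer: $-284691$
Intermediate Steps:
$O{\left(W \right)} = - 806 W$ ($O{\left(W \right)} = 2 W \left(-403\right) = - 806 W$)
$r{\left(x{\left(-7,27 \right)} \right)} + O{\left(353 \right)} = -173 - 284518 = -284691$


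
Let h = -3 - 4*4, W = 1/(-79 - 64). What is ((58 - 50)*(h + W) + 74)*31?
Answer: -346022/143 ≈ -2419.7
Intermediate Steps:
W = -1/143 (W = 1/(-143) = -1/143 ≈ -0.0069930)
h = -19 (h = -3 - 16 = -19)
((58 - 50)*(h + W) + 74)*31 = ((58 - 50)*(-19 - 1/143) + 74)*31 = (8*(-2718/143) + 74)*31 = (-21744/143 + 74)*31 = -11162/143*31 = -346022/143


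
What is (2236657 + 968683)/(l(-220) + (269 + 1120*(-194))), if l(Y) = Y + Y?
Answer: -3205340/217451 ≈ -14.741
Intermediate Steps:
l(Y) = 2*Y
(2236657 + 968683)/(l(-220) + (269 + 1120*(-194))) = (2236657 + 968683)/(2*(-220) + (269 + 1120*(-194))) = 3205340/(-440 + (269 - 217280)) = 3205340/(-440 - 217011) = 3205340/(-217451) = 3205340*(-1/217451) = -3205340/217451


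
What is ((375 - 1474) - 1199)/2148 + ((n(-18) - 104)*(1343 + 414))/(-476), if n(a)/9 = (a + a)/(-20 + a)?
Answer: 20313447/57817 ≈ 351.34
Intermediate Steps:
n(a) = 18*a/(-20 + a) (n(a) = 9*((a + a)/(-20 + a)) = 9*((2*a)/(-20 + a)) = 9*(2*a/(-20 + a)) = 18*a/(-20 + a))
((375 - 1474) - 1199)/2148 + ((n(-18) - 104)*(1343 + 414))/(-476) = ((375 - 1474) - 1199)/2148 + ((18*(-18)/(-20 - 18) - 104)*(1343 + 414))/(-476) = (-1099 - 1199)*(1/2148) + ((18*(-18)/(-38) - 104)*1757)*(-1/476) = -2298*1/2148 + ((18*(-18)*(-1/38) - 104)*1757)*(-1/476) = -383/358 + ((162/19 - 104)*1757)*(-1/476) = -383/358 - 1814/19*1757*(-1/476) = -383/358 - 3187198/19*(-1/476) = -383/358 + 227657/646 = 20313447/57817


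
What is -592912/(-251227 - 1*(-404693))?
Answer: -296456/76733 ≈ -3.8635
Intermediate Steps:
-592912/(-251227 - 1*(-404693)) = -592912/(-251227 + 404693) = -592912/153466 = -592912*1/153466 = -296456/76733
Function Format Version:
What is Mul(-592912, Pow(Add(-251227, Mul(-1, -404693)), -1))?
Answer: Rational(-296456, 76733) ≈ -3.8635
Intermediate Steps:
Mul(-592912, Pow(Add(-251227, Mul(-1, -404693)), -1)) = Mul(-592912, Pow(Add(-251227, 404693), -1)) = Mul(-592912, Pow(153466, -1)) = Mul(-592912, Rational(1, 153466)) = Rational(-296456, 76733)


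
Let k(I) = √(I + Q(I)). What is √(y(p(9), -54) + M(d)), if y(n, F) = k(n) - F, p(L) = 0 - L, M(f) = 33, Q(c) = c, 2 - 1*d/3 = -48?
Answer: √(87 + 3*I*√2) ≈ 9.3302 + 0.2274*I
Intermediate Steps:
d = 150 (d = 6 - 3*(-48) = 6 + 144 = 150)
p(L) = -L
k(I) = √2*√I (k(I) = √(I + I) = √(2*I) = √2*√I)
y(n, F) = -F + √2*√n (y(n, F) = √2*√n - F = -F + √2*√n)
√(y(p(9), -54) + M(d)) = √((-1*(-54) + √2*√(-1*9)) + 33) = √((54 + √2*√(-9)) + 33) = √((54 + √2*(3*I)) + 33) = √((54 + 3*I*√2) + 33) = √(87 + 3*I*√2)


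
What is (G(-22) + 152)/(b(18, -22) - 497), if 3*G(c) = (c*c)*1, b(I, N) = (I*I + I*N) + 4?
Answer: -188/339 ≈ -0.55457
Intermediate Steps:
b(I, N) = 4 + I² + I*N (b(I, N) = (I² + I*N) + 4 = 4 + I² + I*N)
G(c) = c²/3 (G(c) = ((c*c)*1)/3 = (c²*1)/3 = c²/3)
(G(-22) + 152)/(b(18, -22) - 497) = ((⅓)*(-22)² + 152)/((4 + 18² + 18*(-22)) - 497) = ((⅓)*484 + 152)/((4 + 324 - 396) - 497) = (484/3 + 152)/(-68 - 497) = (940/3)/(-565) = (940/3)*(-1/565) = -188/339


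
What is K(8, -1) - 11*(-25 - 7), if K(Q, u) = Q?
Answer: 360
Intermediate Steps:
K(8, -1) - 11*(-25 - 7) = 8 - 11*(-25 - 7) = 8 - 11*(-32) = 8 + 352 = 360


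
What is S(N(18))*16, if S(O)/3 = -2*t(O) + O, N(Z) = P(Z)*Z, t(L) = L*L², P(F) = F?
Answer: -3265157952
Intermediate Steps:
t(L) = L³
N(Z) = Z² (N(Z) = Z*Z = Z²)
S(O) = -6*O³ + 3*O (S(O) = 3*(-2*O³ + O) = 3*(O - 2*O³) = -6*O³ + 3*O)
S(N(18))*16 = (-6*(18²)³ + 3*18²)*16 = (-6*324³ + 3*324)*16 = (-6*34012224 + 972)*16 = (-204073344 + 972)*16 = -204072372*16 = -3265157952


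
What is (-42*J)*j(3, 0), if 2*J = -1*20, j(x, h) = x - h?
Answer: 1260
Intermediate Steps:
J = -10 (J = (-1*20)/2 = (1/2)*(-20) = -10)
(-42*J)*j(3, 0) = (-42*(-10))*(3 - 1*0) = 420*(3 + 0) = 420*3 = 1260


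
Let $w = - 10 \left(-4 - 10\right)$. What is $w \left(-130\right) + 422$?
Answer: $-17778$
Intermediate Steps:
$w = 140$ ($w = \left(-10\right) \left(-14\right) = 140$)
$w \left(-130\right) + 422 = 140 \left(-130\right) + 422 = -18200 + 422 = -17778$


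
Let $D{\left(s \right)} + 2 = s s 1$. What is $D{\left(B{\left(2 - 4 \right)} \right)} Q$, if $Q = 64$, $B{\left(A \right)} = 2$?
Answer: $128$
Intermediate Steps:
$D{\left(s \right)} = -2 + s^{2}$ ($D{\left(s \right)} = -2 + s s 1 = -2 + s^{2} \cdot 1 = -2 + s^{2}$)
$D{\left(B{\left(2 - 4 \right)} \right)} Q = \left(-2 + 2^{2}\right) 64 = \left(-2 + 4\right) 64 = 2 \cdot 64 = 128$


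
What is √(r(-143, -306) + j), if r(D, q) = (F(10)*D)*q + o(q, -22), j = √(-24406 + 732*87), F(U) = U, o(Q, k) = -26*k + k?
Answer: √(438130 + √39278) ≈ 662.06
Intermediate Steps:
o(Q, k) = -25*k
j = √39278 (j = √(-24406 + 63684) = √39278 ≈ 198.19)
r(D, q) = 550 + 10*D*q (r(D, q) = (10*D)*q - 25*(-22) = 10*D*q + 550 = 550 + 10*D*q)
√(r(-143, -306) + j) = √((550 + 10*(-143)*(-306)) + √39278) = √((550 + 437580) + √39278) = √(438130 + √39278)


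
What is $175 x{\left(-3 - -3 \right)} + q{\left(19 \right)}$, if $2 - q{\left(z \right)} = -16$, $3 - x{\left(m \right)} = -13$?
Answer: $2818$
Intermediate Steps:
$x{\left(m \right)} = 16$ ($x{\left(m \right)} = 3 - -13 = 3 + 13 = 16$)
$q{\left(z \right)} = 18$ ($q{\left(z \right)} = 2 - -16 = 2 + 16 = 18$)
$175 x{\left(-3 - -3 \right)} + q{\left(19 \right)} = 175 \cdot 16 + 18 = 2800 + 18 = 2818$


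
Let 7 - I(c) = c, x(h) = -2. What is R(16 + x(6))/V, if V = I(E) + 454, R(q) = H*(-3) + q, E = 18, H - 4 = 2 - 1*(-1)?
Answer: -7/443 ≈ -0.015801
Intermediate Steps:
H = 7 (H = 4 + (2 - 1*(-1)) = 4 + (2 + 1) = 4 + 3 = 7)
I(c) = 7 - c
R(q) = -21 + q (R(q) = 7*(-3) + q = -21 + q)
V = 443 (V = (7 - 1*18) + 454 = (7 - 18) + 454 = -11 + 454 = 443)
R(16 + x(6))/V = (-21 + (16 - 2))/443 = (-21 + 14)*(1/443) = -7*1/443 = -7/443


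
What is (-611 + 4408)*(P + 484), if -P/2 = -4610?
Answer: 36846088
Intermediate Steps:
P = 9220 (P = -2*(-4610) = 9220)
(-611 + 4408)*(P + 484) = (-611 + 4408)*(9220 + 484) = 3797*9704 = 36846088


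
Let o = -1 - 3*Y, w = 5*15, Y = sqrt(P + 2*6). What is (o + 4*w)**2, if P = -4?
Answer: 89473 - 3588*sqrt(2) ≈ 84399.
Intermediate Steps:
Y = 2*sqrt(2) (Y = sqrt(-4 + 2*6) = sqrt(-4 + 12) = sqrt(8) = 2*sqrt(2) ≈ 2.8284)
w = 75
o = -1 - 6*sqrt(2) ≈ -9.4853
(o + 4*w)**2 = ((-1 - 6*sqrt(2)) + 4*75)**2 = ((-1 - 6*sqrt(2)) + 300)**2 = (299 - 6*sqrt(2))**2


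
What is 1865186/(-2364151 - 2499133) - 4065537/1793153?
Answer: -11558212457483/4360306147226 ≈ -2.6508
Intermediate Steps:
1865186/(-2364151 - 2499133) - 4065537/1793153 = 1865186/(-4863284) - 4065537*1/1793153 = 1865186*(-1/4863284) - 4065537/1793153 = -932593/2431642 - 4065537/1793153 = -11558212457483/4360306147226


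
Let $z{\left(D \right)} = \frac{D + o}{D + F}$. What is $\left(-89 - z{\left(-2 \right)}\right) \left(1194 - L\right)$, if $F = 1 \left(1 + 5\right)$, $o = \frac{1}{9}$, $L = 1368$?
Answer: $\frac{92423}{6} \approx 15404.0$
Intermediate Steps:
$o = \frac{1}{9} \approx 0.11111$
$F = 6$ ($F = 1 \cdot 6 = 6$)
$z{\left(D \right)} = \frac{\frac{1}{9} + D}{6 + D}$ ($z{\left(D \right)} = \frac{D + \frac{1}{9}}{D + 6} = \frac{\frac{1}{9} + D}{6 + D}$)
$\left(-89 - z{\left(-2 \right)}\right) \left(1194 - L\right) = \left(-89 - \frac{\frac{1}{9} - 2}{6 - 2}\right) \left(1194 - 1368\right) = \left(-89 - \frac{1}{4} \left(- \frac{17}{9}\right)\right) \left(1194 - 1368\right) = \left(-89 - \frac{1}{4} \left(- \frac{17}{9}\right)\right) \left(-174\right) = \left(-89 - - \frac{17}{36}\right) \left(-174\right) = \left(-89 + \frac{17}{36}\right) \left(-174\right) = \left(- \frac{3187}{36}\right) \left(-174\right) = \frac{92423}{6}$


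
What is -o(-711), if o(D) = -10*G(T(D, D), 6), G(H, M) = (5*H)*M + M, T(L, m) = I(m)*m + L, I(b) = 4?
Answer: -1066440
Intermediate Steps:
T(L, m) = L + 4*m (T(L, m) = 4*m + L = L + 4*m)
G(H, M) = M + 5*H*M (G(H, M) = 5*H*M + M = M + 5*H*M)
o(D) = -60 - 1500*D (o(D) = -60*(1 + 5*(D + 4*D)) = -60*(1 + 5*(5*D)) = -60*(1 + 25*D) = -10*(6 + 150*D) = -60 - 1500*D)
-o(-711) = -(-60 - 1500*(-711)) = -(-60 + 1066500) = -1*1066440 = -1066440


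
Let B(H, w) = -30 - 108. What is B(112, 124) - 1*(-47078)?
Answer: 46940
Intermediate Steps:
B(H, w) = -138
B(112, 124) - 1*(-47078) = -138 - 1*(-47078) = -138 + 47078 = 46940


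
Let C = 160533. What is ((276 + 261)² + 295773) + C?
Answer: 744675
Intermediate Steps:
((276 + 261)² + 295773) + C = ((276 + 261)² + 295773) + 160533 = (537² + 295773) + 160533 = (288369 + 295773) + 160533 = 584142 + 160533 = 744675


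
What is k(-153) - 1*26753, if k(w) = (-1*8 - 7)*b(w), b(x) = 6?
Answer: -26843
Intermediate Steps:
k(w) = -90 (k(w) = (-1*8 - 7)*6 = (-8 - 7)*6 = -15*6 = -90)
k(-153) - 1*26753 = -90 - 1*26753 = -90 - 26753 = -26843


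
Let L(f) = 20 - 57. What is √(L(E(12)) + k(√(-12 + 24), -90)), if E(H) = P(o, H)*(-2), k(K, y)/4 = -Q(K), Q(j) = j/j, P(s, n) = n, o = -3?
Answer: I*√41 ≈ 6.4031*I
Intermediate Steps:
Q(j) = 1
k(K, y) = -4 (k(K, y) = 4*(-1*1) = 4*(-1) = -4)
E(H) = -2*H (E(H) = H*(-2) = -2*H)
L(f) = -37
√(L(E(12)) + k(√(-12 + 24), -90)) = √(-37 - 4) = √(-41) = I*√41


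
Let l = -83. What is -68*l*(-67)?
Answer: -378148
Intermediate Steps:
-68*l*(-67) = -68*(-83)*(-67) = -(-5644)*(-67) = -1*378148 = -378148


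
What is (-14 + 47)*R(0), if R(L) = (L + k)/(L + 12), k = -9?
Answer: -99/4 ≈ -24.750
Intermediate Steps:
R(L) = (-9 + L)/(12 + L) (R(L) = (L - 9)/(L + 12) = (-9 + L)/(12 + L))
(-14 + 47)*R(0) = (-14 + 47)*((-9 + 0)/(12 + 0)) = 33*(-9/12) = 33*((1/12)*(-9)) = 33*(-¾) = -99/4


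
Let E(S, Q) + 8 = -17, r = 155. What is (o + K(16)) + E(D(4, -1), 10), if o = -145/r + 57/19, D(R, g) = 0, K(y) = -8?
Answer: -959/31 ≈ -30.935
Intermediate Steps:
E(S, Q) = -25 (E(S, Q) = -8 - 17 = -25)
o = 64/31 (o = -145/155 + 57/19 = -145*1/155 + 57*(1/19) = -29/31 + 3 = 64/31 ≈ 2.0645)
(o + K(16)) + E(D(4, -1), 10) = (64/31 - 8) - 25 = -184/31 - 25 = -959/31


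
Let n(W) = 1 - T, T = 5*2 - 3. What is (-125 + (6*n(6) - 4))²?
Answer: 27225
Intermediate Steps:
T = 7 (T = 10 - 3 = 7)
n(W) = -6 (n(W) = 1 - 1*7 = 1 - 7 = -6)
(-125 + (6*n(6) - 4))² = (-125 + (6*(-6) - 4))² = (-125 + (-36 - 4))² = (-125 - 40)² = (-165)² = 27225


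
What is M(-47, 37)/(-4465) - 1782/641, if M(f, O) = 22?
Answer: -7970732/2862065 ≈ -2.7850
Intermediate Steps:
M(-47, 37)/(-4465) - 1782/641 = 22/(-4465) - 1782/641 = 22*(-1/4465) - 1782*1/641 = -22/4465 - 1782/641 = -7970732/2862065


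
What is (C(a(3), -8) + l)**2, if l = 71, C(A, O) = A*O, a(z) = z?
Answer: 2209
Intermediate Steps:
(C(a(3), -8) + l)**2 = (3*(-8) + 71)**2 = (-24 + 71)**2 = 47**2 = 2209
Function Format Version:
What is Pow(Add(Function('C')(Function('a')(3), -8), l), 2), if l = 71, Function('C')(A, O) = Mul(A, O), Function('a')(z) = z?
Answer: 2209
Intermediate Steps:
Pow(Add(Function('C')(Function('a')(3), -8), l), 2) = Pow(Add(Mul(3, -8), 71), 2) = Pow(Add(-24, 71), 2) = Pow(47, 2) = 2209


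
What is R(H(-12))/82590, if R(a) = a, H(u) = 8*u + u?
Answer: -18/13765 ≈ -0.0013077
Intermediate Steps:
H(u) = 9*u
R(H(-12))/82590 = (9*(-12))/82590 = -108*1/82590 = -18/13765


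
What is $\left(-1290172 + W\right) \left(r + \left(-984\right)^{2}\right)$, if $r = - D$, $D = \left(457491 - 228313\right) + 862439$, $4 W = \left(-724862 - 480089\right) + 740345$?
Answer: $\frac{346970946567}{2} \approx 1.7349 \cdot 10^{11}$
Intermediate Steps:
$W = - \frac{232303}{2}$ ($W = \frac{\left(-724862 - 480089\right) + 740345}{4} = \frac{-1204951 + 740345}{4} = \frac{1}{4} \left(-464606\right) = - \frac{232303}{2} \approx -1.1615 \cdot 10^{5}$)
$D = 1091617$ ($D = 229178 + 862439 = 1091617$)
$r = -1091617$ ($r = \left(-1\right) 1091617 = -1091617$)
$\left(-1290172 + W\right) \left(r + \left(-984\right)^{2}\right) = \left(-1290172 - \frac{232303}{2}\right) \left(-1091617 + \left(-984\right)^{2}\right) = - \frac{2812647 \left(-1091617 + 968256\right)}{2} = \left(- \frac{2812647}{2}\right) \left(-123361\right) = \frac{346970946567}{2}$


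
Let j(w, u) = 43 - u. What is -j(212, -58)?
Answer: -101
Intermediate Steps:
-j(212, -58) = -(43 - 1*(-58)) = -(43 + 58) = -1*101 = -101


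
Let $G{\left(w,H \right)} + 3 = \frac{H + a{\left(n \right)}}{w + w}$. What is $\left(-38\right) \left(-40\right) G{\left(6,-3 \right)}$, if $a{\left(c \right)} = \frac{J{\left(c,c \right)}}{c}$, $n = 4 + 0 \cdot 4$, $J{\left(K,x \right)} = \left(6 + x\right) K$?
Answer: $- \frac{11020}{3} \approx -3673.3$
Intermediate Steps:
$J{\left(K,x \right)} = K \left(6 + x\right)$
$n = 4$ ($n = 4 + 0 = 4$)
$a{\left(c \right)} = 6 + c$ ($a{\left(c \right)} = \frac{c \left(6 + c\right)}{c} = 6 + c$)
$G{\left(w,H \right)} = -3 + \frac{10 + H}{2 w}$ ($G{\left(w,H \right)} = -3 + \frac{H + \left(6 + 4\right)}{w + w} = -3 + \frac{H + 10}{2 w} = -3 + \left(10 + H\right) \frac{1}{2 w} = -3 + \frac{10 + H}{2 w}$)
$\left(-38\right) \left(-40\right) G{\left(6,-3 \right)} = \left(-38\right) \left(-40\right) \frac{10 - 3 - 36}{2 \cdot 6} = 1520 \cdot \frac{1}{2} \cdot \frac{1}{6} \left(10 - 3 - 36\right) = 1520 \cdot \frac{1}{2} \cdot \frac{1}{6} \left(-29\right) = 1520 \left(- \frac{29}{12}\right) = - \frac{11020}{3}$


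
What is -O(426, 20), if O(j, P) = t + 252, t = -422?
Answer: 170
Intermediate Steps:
O(j, P) = -170 (O(j, P) = -422 + 252 = -170)
-O(426, 20) = -1*(-170) = 170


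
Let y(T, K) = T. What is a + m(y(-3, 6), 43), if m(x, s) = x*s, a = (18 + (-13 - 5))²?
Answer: -129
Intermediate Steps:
a = 0 (a = (18 - 18)² = 0² = 0)
m(x, s) = s*x
a + m(y(-3, 6), 43) = 0 + 43*(-3) = 0 - 129 = -129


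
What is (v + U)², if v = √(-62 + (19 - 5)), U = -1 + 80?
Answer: 6193 + 632*I*√3 ≈ 6193.0 + 1094.7*I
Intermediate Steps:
U = 79
v = 4*I*√3 (v = √(-62 + 14) = √(-48) = 4*I*√3 ≈ 6.9282*I)
(v + U)² = (4*I*√3 + 79)² = (79 + 4*I*√3)²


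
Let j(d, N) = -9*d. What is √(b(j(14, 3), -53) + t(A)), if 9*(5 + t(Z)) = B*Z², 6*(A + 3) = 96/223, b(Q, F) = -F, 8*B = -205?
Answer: √168899158/2676 ≈ 4.8565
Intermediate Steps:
B = -205/8 (B = (⅛)*(-205) = -205/8 ≈ -25.625)
A = -653/223 (A = -3 + (96/223)/6 = -3 + (96*(1/223))/6 = -3 + (⅙)*(96/223) = -3 + 16/223 = -653/223 ≈ -2.9282)
t(Z) = -5 - 205*Z²/72 (t(Z) = -5 + (-205*Z²/8)/9 = -5 - 205*Z²/72)
√(b(j(14, 3), -53) + t(A)) = √(-1*(-53) + (-5 - 205*(-653/223)²/72)) = √(53 + (-5 - 205/72*426409/49729)) = √(53 + (-5 - 87413845/3580488)) = √(53 - 105316285/3580488) = √(84449579/3580488) = √168899158/2676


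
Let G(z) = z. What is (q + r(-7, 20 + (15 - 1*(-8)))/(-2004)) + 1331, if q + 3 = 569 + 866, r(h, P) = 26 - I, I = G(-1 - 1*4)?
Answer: 5537021/2004 ≈ 2763.0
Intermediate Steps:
I = -5 (I = -1 - 1*4 = -1 - 4 = -5)
r(h, P) = 31 (r(h, P) = 26 - 1*(-5) = 26 + 5 = 31)
q = 1432 (q = -3 + (569 + 866) = -3 + 1435 = 1432)
(q + r(-7, 20 + (15 - 1*(-8)))/(-2004)) + 1331 = (1432 + 31/(-2004)) + 1331 = (1432 + 31*(-1/2004)) + 1331 = (1432 - 31/2004) + 1331 = 2869697/2004 + 1331 = 5537021/2004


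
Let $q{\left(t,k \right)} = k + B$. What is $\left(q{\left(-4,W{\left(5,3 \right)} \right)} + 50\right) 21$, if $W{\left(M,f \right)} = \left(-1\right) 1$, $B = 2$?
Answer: $1071$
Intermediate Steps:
$W{\left(M,f \right)} = -1$
$q{\left(t,k \right)} = 2 + k$ ($q{\left(t,k \right)} = k + 2 = 2 + k$)
$\left(q{\left(-4,W{\left(5,3 \right)} \right)} + 50\right) 21 = \left(\left(2 - 1\right) + 50\right) 21 = \left(1 + 50\right) 21 = 51 \cdot 21 = 1071$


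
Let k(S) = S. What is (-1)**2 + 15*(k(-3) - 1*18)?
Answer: -314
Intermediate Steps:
(-1)**2 + 15*(k(-3) - 1*18) = (-1)**2 + 15*(-3 - 1*18) = 1 + 15*(-3 - 18) = 1 + 15*(-21) = 1 - 315 = -314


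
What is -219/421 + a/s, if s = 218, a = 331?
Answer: 91609/91778 ≈ 0.99816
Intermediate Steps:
-219/421 + a/s = -219/421 + 331/218 = 91609/91778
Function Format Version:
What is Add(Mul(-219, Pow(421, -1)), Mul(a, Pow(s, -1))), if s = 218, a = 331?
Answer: Rational(91609, 91778) ≈ 0.99816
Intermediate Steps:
Add(Mul(-219, Pow(421, -1)), Mul(a, Pow(s, -1))) = Add(Mul(-219, Pow(421, -1)), Mul(331, Pow(218, -1))) = Add(Mul(-219, Rational(1, 421)), Mul(331, Rational(1, 218))) = Add(Rational(-219, 421), Rational(331, 218)) = Rational(91609, 91778)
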